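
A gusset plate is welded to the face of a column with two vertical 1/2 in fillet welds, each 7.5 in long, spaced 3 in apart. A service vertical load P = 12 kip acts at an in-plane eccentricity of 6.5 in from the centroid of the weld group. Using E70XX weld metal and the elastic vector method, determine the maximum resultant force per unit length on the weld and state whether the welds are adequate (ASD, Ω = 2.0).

f_max ≈ 3.41 kip/in; adequate

E70XX → F_EXX = 70 ksi.
Total weld length L_w = 15 in. Treat welds as unit-width lines.
Polar moment about centroid: J = 2[d³/12 + d(b/2)²] = 2[7.5³/12 + 7.5×1.5²] = 104.1 in³.
Direct shear f_v = P/L_w = 12 / 15 = 0.8 kip/in (vertical).
Torsion M = P·e = 12 × 6.5 = 78 kip·in.
Critical point at (x, y) = (1.5, 3.75) from centroid. f_tx = M·y/J = 2.811 kip/in; f_ty = M·x/J = 1.124 kip/in.
Resultant f_max = √[f_tx² + (f_v + f_ty)²] = √[2.811² + (0.8 + 1.124)²] = 3.406 kip/in.
Capacity per unit length: r_n/Ω = (1/2.0) × 0.6 × 70 × (0.707 × 0.5) = 7.423 kip/in.
3.406 ≤ 7.423 → adequate.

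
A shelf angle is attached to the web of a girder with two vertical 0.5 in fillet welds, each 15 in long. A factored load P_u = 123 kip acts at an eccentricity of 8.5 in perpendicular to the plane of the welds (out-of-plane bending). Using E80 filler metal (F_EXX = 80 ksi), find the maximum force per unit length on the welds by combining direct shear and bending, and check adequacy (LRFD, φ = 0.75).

L_w = 2 × 15 = 30 in; section modulus (unit throat) S = 2 × L²/6 = 75 in².
Direct shear f_v = P/L_w = 123/30 = 4.1 kip/in.
Moment M = P × e = 123 × 8.5 = 1045.5 kip·in; bending f_b = M/S = 13.94 kip/in.
f_max = √(f_v² + f_b²) = √(4.1² + 13.94²) = 14.53 kip/in.
φr_n = 0.75 × 0.6 × 80 × (0.707 × 0.5) = 12.73 kip/in → NOT adequate.

f_max ≈ 14.5 kip/in; NOT adequate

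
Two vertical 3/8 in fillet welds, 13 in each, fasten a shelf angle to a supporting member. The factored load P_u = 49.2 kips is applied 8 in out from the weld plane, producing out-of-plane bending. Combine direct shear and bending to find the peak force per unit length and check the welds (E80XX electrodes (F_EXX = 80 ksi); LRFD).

L_w = 2 × 13 = 26 in; section modulus (unit throat) S = 2 × L²/6 = 56.33 in².
Direct shear f_v = P/L_w = 49.2/26 = 1.892 kip/in.
Moment M = P × e = 49.2 × 8 = 393.6 kip·in; bending f_b = M/S = 6.987 kip/in.
f_max = √(f_v² + f_b²) = √(1.892² + 6.987²) = 7.239 kip/in.
φr_n = 0.75 × 0.6 × 80 × (0.707 × 0.375) = 9.544 kip/in → adequate.

f_max ≈ 7.24 kip/in; adequate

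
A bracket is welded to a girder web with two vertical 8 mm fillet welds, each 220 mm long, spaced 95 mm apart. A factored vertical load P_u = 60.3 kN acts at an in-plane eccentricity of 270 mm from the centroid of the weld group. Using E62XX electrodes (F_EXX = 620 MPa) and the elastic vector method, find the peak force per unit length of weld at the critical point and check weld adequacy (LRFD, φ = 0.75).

Total weld length L_w = 440 mm. Treat welds as unit-width lines.
Polar moment about centroid: J = 2[d³/12 + d(b/2)²] = 2[220³/12 + 220×47.5²] = 2767000 mm³.
Direct shear f_v = P/L_w = 60.3×10³ / 440 = 137 N/mm (vertical).
Torsion M = P·e = 60.3×10³ × 270 = 16281000 N·mm.
Critical point at (x, y) = (47.5, 110) from centroid. f_tx = M·y/J = 647.1 N/mm; f_ty = M·x/J = 279.4 N/mm.
Resultant f_max = √[f_tx² + (f_v + f_ty)²] = √[647.1² + (137 + 279.4)²] = 769.6 N/mm.
Capacity per unit length: φr_n = 0.75 × 0.6 × 620 × (0.707 × 8) = 1578 N/mm.
769.6 ≤ 1578 → adequate.

f_max ≈ 770 N/mm; adequate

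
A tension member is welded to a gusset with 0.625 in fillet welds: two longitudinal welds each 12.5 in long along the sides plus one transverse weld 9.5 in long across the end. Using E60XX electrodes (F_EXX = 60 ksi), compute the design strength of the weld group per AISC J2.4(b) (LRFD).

φR_n ≈ 424 kip

t_e = 0.707 × 0.625 = 0.4419 in.
R_nwl = 0.6 × 60 × 0.4419 × 25 = 397.7 kip (longitudinal, 2 welds).
R_nwt = 0.6 × 60 × 0.4419 × 9.5 = 151.1 kip (transverse, base value).
(i) R_nwl + R_nwt = 548.8 kip; (ii) 0.85 R_nwl + 1.5 R_nwt = 564.7 kip.
R_n = max = 564.7 kip [governs: (ii)]; φR_n = 423.5 kip.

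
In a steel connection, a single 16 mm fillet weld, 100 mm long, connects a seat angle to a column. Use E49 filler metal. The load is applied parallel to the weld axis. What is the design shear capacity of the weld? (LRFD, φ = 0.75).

φR_n ≈ 249 kN

E49XX → F_EXX = 490 MPa.
Effective throat t_e = 0.707 × 16 = 11.31 mm.
Total length L = 100 mm; A_we = 11.31 × 100 = 1131 mm².
F_nw = 0.6 F_EXX = 0.6 × 490 = 294 MPa.
φR_n = 0.75 × 294 × 1131 × 10⁻³ = 249.4 kN.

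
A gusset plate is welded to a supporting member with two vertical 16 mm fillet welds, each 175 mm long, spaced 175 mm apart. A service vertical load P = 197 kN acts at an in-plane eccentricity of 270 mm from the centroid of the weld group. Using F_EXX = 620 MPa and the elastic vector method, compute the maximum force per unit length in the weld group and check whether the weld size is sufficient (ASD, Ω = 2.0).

f_max ≈ 2280 N/mm; NOT adequate

Total weld length L_w = 350 mm. Treat welds as unit-width lines.
Polar moment about centroid: J = 2[d³/12 + d(b/2)²] = 2[175³/12 + 175×87.5²] = 3573000 mm³.
Direct shear f_v = P/L_w = 197×10³ / 350 = 562.9 N/mm (vertical).
Torsion M = P·e = 197×10³ × 270 = 53190000 N·mm.
Critical point at (x, y) = (87.5, 87.5) from centroid. f_tx = M·y/J = 1303 N/mm; f_ty = M·x/J = 1303 N/mm.
Resultant f_max = √[f_tx² + (f_v + f_ty)²] = √[1303² + (562.9 + 1303)²] = 2275 N/mm.
Capacity per unit length: r_n/Ω = (1/2.0) × 0.6 × 620 × (0.707 × 16) = 2104 N/mm.
2275 > 2104 → NOT adequate.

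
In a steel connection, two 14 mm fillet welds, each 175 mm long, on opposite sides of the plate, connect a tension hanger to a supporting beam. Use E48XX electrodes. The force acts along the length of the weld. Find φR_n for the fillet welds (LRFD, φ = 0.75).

φR_n ≈ 748 kN

E48XX → F_EXX = 480 MPa.
Effective throat t_e = 0.707 × 14 = 9.898 mm.
Total length L = 350 mm; A_we = 9.898 × 350 = 3464 mm².
F_nw = 0.6 F_EXX = 0.6 × 480 = 288 MPa.
φR_n = 0.75 × 288 × 3464 × 10⁻³ = 748.3 kN.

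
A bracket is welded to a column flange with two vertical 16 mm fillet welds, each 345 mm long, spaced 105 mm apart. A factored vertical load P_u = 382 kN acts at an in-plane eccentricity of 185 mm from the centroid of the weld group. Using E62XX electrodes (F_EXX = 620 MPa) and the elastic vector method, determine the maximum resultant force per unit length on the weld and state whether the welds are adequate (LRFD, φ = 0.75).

f_max ≈ 1700 N/mm; adequate

Total weld length L_w = 690 mm. Treat welds as unit-width lines.
Polar moment about centroid: J = 2[d³/12 + d(b/2)²] = 2[345³/12 + 345×52.5²] = 8746000 mm³.
Direct shear f_v = P/L_w = 382×10³ / 690 = 553.6 N/mm (vertical).
Torsion M = P·e = 382×10³ × 185 = 70670000 N·mm.
Critical point at (x, y) = (52.5, 172.5) from centroid. f_tx = M·y/J = 1394 N/mm; f_ty = M·x/J = 424.2 N/mm.
Resultant f_max = √[f_tx² + (f_v + f_ty)²] = √[1394² + (553.6 + 424.2)²] = 1703 N/mm.
Capacity per unit length: φr_n = 0.75 × 0.6 × 620 × (0.707 × 16) = 3156 N/mm.
1703 ≤ 3156 → adequate.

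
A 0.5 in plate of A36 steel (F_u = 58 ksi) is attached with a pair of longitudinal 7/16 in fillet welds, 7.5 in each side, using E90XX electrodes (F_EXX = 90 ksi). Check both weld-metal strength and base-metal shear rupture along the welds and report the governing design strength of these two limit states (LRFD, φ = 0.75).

φR_n ≈ 188 kips (weld metal governs)

t_e = 0.707 × 0.4375 = 0.3093 in; L = 15 in.
Weld metal: φR_n = 0.75 × 0.6 × 90 × 0.3093 × 15 = 187.9 kips.
Base metal (shear rupture): φR_n = 0.75 × 0.6 × 58 × 0.5 × 15 = 195.8 kips.
Governing: weld metal.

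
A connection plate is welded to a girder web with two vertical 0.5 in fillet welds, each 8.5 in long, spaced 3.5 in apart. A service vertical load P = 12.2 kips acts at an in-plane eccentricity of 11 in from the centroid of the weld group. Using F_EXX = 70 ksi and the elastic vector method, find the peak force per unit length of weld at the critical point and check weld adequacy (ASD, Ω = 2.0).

Total weld length L_w = 17 in. Treat welds as unit-width lines.
Polar moment about centroid: J = 2[d³/12 + d(b/2)²] = 2[8.5³/12 + 8.5×1.75²] = 154.4 in³.
Direct shear f_v = P/L_w = 12.2 / 17 = 0.7176 kip/in (vertical).
Torsion M = P·e = 12.2 × 11 = 134.2 kip·in.
Critical point at (x, y) = (1.75, 4.25) from centroid. f_tx = M·y/J = 3.694 kip/in; f_ty = M·x/J = 1.521 kip/in.
Resultant f_max = √[f_tx² + (f_v + f_ty)²] = √[3.694² + (0.7176 + 1.521)²] = 4.319 kip/in.
Capacity per unit length: r_n/Ω = (1/2.0) × 0.6 × 70 × (0.707 × 0.5) = 7.423 kip/in.
4.319 ≤ 7.423 → adequate.

f_max ≈ 4.32 kip/in; adequate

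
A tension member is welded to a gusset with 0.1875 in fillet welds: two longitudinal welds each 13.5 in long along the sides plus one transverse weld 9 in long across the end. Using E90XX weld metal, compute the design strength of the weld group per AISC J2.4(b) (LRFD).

E90XX → F_EXX = 90 ksi.
t_e = 0.707 × 0.1875 = 0.1326 in.
R_nwl = 0.6 × 90 × 0.1326 × 27 = 193.3 kips (longitudinal, 2 welds).
R_nwt = 0.6 × 90 × 0.1326 × 9 = 64.43 kips (transverse, base value).
(i) R_nwl + R_nwt = 257.7 kips; (ii) 0.85 R_nwl + 1.5 R_nwt = 260.9 kips.
R_n = max = 260.9 kips [governs: (ii)]; φR_n = 195.7 kips.

φR_n ≈ 196 kips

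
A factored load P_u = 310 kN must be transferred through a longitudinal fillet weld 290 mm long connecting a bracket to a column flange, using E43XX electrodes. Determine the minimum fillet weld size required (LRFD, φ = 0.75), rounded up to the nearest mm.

w = 8 mm

E43XX → F_EXX = 430 MPa.
Total weld length L = 290 mm.
Required throat t_e = P_u / (φ × 0.6 F_EXX × L) = 310 / (0.75 × 0.6 × 430 × 290 × 10⁻³) = 5.524 mm.
Required leg w = t_e / 0.707 = 7.814 mm → use 8 mm.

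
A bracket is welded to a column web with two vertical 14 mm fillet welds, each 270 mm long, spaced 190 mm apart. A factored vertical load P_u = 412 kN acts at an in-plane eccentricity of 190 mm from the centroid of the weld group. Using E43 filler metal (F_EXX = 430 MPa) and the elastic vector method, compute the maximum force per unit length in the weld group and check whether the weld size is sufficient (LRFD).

f_max ≈ 2120 N/mm; NOT adequate

Total weld length L_w = 540 mm. Treat welds as unit-width lines.
Polar moment about centroid: J = 2[d³/12 + d(b/2)²] = 2[270³/12 + 270×95²] = 8154000 mm³.
Direct shear f_v = P/L_w = 412×10³ / 540 = 763 N/mm (vertical).
Torsion M = P·e = 412×10³ × 190 = 78280000 N·mm.
Critical point at (x, y) = (95, 135) from centroid. f_tx = M·y/J = 1296 N/mm; f_ty = M·x/J = 912 N/mm.
Resultant f_max = √[f_tx² + (f_v + f_ty)²] = √[1296² + (763 + 912)²] = 2118 N/mm.
Capacity per unit length: φr_n = 0.75 × 0.6 × 430 × (0.707 × 14) = 1915 N/mm.
2118 > 1915 → NOT adequate.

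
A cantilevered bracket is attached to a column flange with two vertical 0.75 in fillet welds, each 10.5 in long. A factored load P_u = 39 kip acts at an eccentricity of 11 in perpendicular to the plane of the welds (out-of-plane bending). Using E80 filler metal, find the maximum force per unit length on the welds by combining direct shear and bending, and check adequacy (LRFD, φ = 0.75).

E80XX → F_EXX = 80 ksi.
L_w = 2 × 10.5 = 21 in; section modulus (unit throat) S = 2 × L²/6 = 36.75 in².
Direct shear f_v = P/L_w = 39/21 = 1.857 kip/in.
Moment M = P × e = 39 × 11 = 429 kip·in; bending f_b = M/S = 11.67 kip/in.
f_max = √(f_v² + f_b²) = √(1.857² + 11.67²) = 11.82 kip/in.
φr_n = 0.75 × 0.6 × 80 × (0.707 × 0.75) = 19.09 kip/in → adequate.

f_max ≈ 11.8 kip/in; adequate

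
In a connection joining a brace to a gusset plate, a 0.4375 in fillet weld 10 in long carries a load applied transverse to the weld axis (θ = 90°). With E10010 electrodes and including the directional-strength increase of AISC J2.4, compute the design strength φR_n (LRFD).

E100XX → F_EXX = 100 ksi.
t_e = 0.707 × 0.4375 = 0.3093 in; A_we = 0.3093 × 10 = 3.093 in².
Directional factor: 1.0 + 0.5 sin^1.5(90°) = 1.5.
F_nw = 0.6 × 100 × 1.5 = 90 ksi.
φR_n = 0.75 × 90 × 3.093 = 208.8 kips.

φR_n ≈ 209 kips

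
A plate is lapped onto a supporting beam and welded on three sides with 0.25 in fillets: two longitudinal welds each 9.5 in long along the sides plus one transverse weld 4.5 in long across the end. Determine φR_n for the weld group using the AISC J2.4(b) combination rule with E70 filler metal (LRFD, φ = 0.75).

E70XX → F_EXX = 70 ksi.
t_e = 0.707 × 0.25 = 0.1767 in.
R_nwl = 0.6 × 70 × 0.1767 × 19 = 141 kips (longitudinal, 2 welds).
R_nwt = 0.6 × 70 × 0.1767 × 4.5 = 33.41 kips (transverse, base value).
(i) R_nwl + R_nwt = 174.5 kips; (ii) 0.85 R_nwl + 1.5 R_nwt = 170 kips.
R_n = max = 174.5 kips [governs: (i)]; φR_n = 130.8 kips.

φR_n ≈ 131 kips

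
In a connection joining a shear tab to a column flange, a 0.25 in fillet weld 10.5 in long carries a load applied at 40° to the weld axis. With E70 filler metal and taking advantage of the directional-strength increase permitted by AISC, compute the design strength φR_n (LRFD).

φR_n ≈ 73.5 kip

E70XX → F_EXX = 70 ksi.
t_e = 0.707 × 0.25 = 0.1767 in; A_we = 0.1767 × 10.5 = 1.856 in².
Directional factor: 1.0 + 0.5 sin^1.5(40°) = 1.258.
F_nw = 0.6 × 70 × 1.258 = 52.82 ksi.
φR_n = 0.75 × 52.82 × 1.856 = 73.52 kip.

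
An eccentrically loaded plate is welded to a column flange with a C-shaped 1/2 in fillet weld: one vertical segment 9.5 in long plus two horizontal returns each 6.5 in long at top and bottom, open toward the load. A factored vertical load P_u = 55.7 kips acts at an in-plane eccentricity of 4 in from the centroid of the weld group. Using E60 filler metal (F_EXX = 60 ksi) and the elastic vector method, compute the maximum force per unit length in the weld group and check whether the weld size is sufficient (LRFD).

Total weld length L_w = 22.5 in. Treat welds as unit-width lines.
Centroid: x̄ = 2×6.5×3.25 / 22.5 = 1.878 in from the vertical weld.
Polar moment about centroid: J = I_x + I_y = [9.5³/12 + 2×6.5×4.75²] + [9.5×1.878² + 2(6.5³/12 + 6.5×1.372²)] = 468.5 in³.
Direct shear f_v = P/L_w = 55.7 / 22.5 = 2.476 kip/in (vertical).
Torsion M = P·e = 55.7 × 4 = 222.8 kip·in.
Critical point at (x, y) = (4.622, 4.75) from centroid. f_tx = M·y/J = 2.259 kip/in; f_ty = M·x/J = 2.198 kip/in.
Resultant f_max = √[f_tx² + (f_v + f_ty)²] = √[2.259² + (2.476 + 2.198)²] = 5.191 kip/in.
Capacity per unit length: φr_n = 0.75 × 0.6 × 60 × (0.707 × 0.5) = 9.544 kip/in.
5.191 ≤ 9.544 → adequate.

f_max ≈ 5.19 kip/in; adequate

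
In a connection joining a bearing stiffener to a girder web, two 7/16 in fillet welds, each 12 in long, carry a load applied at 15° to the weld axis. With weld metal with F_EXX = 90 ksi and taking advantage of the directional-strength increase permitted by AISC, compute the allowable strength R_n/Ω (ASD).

t_e = 0.707 × 0.4375 = 0.3093 in; A_we = 0.3093 × 24 = 7.423 in².
Directional factor: 1.0 + 0.5 sin^1.5(15°) = 1.066.
F_nw = 0.6 × 90 × 1.066 = 57.56 ksi.
R_n/Ω = (57.56 × 7.423) / 2.0 = 213.6 kips.

R_n/Ω ≈ 214 kips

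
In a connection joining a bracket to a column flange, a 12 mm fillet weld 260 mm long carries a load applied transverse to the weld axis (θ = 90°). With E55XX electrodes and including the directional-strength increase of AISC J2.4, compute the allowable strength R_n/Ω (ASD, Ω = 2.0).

E55XX → F_EXX = 550 MPa.
t_e = 0.707 × 12 = 8.484 mm; A_we = 8.484 × 260 = 2206 mm².
Directional factor: 1.0 + 0.5 sin^1.5(90°) = 1.5.
F_nw = 0.6 × 550 × 1.5 = 495 MPa.
R_n/Ω = (495 × 2206) / 2.0 × 10⁻³ = 545.9 kN.

R_n/Ω ≈ 546 kN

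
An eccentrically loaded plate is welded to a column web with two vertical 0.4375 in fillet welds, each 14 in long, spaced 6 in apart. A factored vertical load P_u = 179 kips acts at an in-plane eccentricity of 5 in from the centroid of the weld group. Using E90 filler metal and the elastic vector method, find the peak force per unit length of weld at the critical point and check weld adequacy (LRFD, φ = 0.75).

E90XX → F_EXX = 90 ksi.
Total weld length L_w = 28 in. Treat welds as unit-width lines.
Polar moment about centroid: J = 2[d³/12 + d(b/2)²] = 2[14³/12 + 14×3²] = 709.3 in³.
Direct shear f_v = P/L_w = 179 / 28 = 6.393 kip/in (vertical).
Torsion M = P·e = 179 × 5 = 895 kip·in.
Critical point at (x, y) = (3, 7) from centroid. f_tx = M·y/J = 8.832 kip/in; f_ty = M·x/J = 3.785 kip/in.
Resultant f_max = √[f_tx² + (f_v + f_ty)²] = √[8.832² + (6.393 + 3.785)²] = 13.48 kip/in.
Capacity per unit length: φr_n = 0.75 × 0.6 × 90 × (0.707 × 0.4375) = 12.53 kip/in.
13.48 > 12.53 → NOT adequate.

f_max ≈ 13.5 kip/in; NOT adequate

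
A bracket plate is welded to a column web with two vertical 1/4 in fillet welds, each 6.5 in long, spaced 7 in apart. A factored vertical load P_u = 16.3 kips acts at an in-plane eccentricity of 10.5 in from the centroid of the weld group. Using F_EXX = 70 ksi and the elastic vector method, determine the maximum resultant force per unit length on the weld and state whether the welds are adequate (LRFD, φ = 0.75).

f_max ≈ 4.98 kip/in; adequate

Total weld length L_w = 13 in. Treat welds as unit-width lines.
Polar moment about centroid: J = 2[d³/12 + d(b/2)²] = 2[6.5³/12 + 6.5×3.5²] = 205 in³.
Direct shear f_v = P/L_w = 16.3 / 13 = 1.254 kip/in (vertical).
Torsion M = P·e = 16.3 × 10.5 = 171.15 kip·in.
Critical point at (x, y) = (3.5, 3.25) from centroid. f_tx = M·y/J = 2.713 kip/in; f_ty = M·x/J = 2.922 kip/in.
Resultant f_max = √[f_tx² + (f_v + f_ty)²] = √[2.713² + (1.254 + 2.922)²] = 4.98 kip/in.
Capacity per unit length: φr_n = 0.75 × 0.6 × 70 × (0.707 × 0.25) = 5.568 kip/in.
4.98 ≤ 5.568 → adequate.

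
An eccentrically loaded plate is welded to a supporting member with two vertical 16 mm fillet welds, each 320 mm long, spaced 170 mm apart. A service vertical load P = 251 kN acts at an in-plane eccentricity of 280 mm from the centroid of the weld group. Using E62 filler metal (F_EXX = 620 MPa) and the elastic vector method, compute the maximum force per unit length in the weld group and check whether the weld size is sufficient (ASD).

Total weld length L_w = 640 mm. Treat welds as unit-width lines.
Polar moment about centroid: J = 2[d³/12 + d(b/2)²] = 2[320³/12 + 320×85²] = 10090000 mm³.
Direct shear f_v = P/L_w = 251×10³ / 640 = 392.2 N/mm (vertical).
Torsion M = P·e = 251×10³ × 280 = 70280000 N·mm.
Critical point at (x, y) = (85, 160) from centroid. f_tx = M·y/J = 1115 N/mm; f_ty = M·x/J = 592.3 N/mm.
Resultant f_max = √[f_tx² + (f_v + f_ty)²] = √[1115² + (392.2 + 592.3)²] = 1487 N/mm.
Capacity per unit length: r_n/Ω = (1/2.0) × 0.6 × 620 × (0.707 × 16) = 2104 N/mm.
1487 ≤ 2104 → adequate.

f_max ≈ 1490 N/mm; adequate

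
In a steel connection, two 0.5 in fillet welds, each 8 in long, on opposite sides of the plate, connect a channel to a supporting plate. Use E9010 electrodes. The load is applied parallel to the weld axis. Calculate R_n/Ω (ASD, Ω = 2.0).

R_n/Ω ≈ 153 kips

E90XX → F_EXX = 90 ksi.
Effective throat t_e = 0.707 × 0.5 = 0.3535 in.
Total length L = 16 in; A_we = 0.3535 × 16 = 5.656 in².
F_nw = 0.6 F_EXX = 0.6 × 90 = 54 ksi.
R_n = 54 × 5.656 = 305.4 kips; R_n/Ω = 305.4/2.0 = 152.7 kips.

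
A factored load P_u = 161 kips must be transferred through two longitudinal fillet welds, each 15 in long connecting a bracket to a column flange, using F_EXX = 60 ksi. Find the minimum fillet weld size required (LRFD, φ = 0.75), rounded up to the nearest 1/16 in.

Total weld length L = 30 in.
Required throat t_e = P_u / (φ × 0.6 F_EXX × L) = 161 / (0.75 × 0.6 × 60 × 30) = 0.1988 in.
Required leg w = t_e / 0.707 = 0.2811 in → use 5/16 in.

w = 5/16 in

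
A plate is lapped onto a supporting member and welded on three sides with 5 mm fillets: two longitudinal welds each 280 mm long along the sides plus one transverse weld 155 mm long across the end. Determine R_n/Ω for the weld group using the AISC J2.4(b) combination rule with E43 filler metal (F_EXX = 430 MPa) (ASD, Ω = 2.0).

t_e = 0.707 × 5 = 3.535 mm.
R_nwl = 0.6 × 430 × 3.535 × 560 × 10⁻³ = 510.7 kN (longitudinal, 2 welds).
R_nwt = 0.6 × 430 × 3.535 × 155 × 10⁻³ = 141.4 kN (transverse, base value).
(i) R_nwl + R_nwt = 652.1 kN; (ii) 0.85 R_nwl + 1.5 R_nwt = 646.2 kN.
R_n = max = 652.1 kN [governs: (i)]; R_n/Ω = 326.1 kN.

R_n/Ω ≈ 326 kN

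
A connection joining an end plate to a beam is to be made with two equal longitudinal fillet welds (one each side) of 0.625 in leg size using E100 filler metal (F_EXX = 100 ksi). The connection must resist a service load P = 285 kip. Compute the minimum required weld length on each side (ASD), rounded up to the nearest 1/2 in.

L = 11 in on each side

Throat t_e = 0.707 × 0.625 = 0.4419 in.
r_n/Ω = (0.6 × 100 × 0.4419) / 2.0 = 13.26 kip/in.
L_req = P / (r_n/Ω) = 285 / 13.26 = 21.5 in total.
Per side: 21.5 / 2 = 10.75 in.
Round up → use L = 11 in on each side.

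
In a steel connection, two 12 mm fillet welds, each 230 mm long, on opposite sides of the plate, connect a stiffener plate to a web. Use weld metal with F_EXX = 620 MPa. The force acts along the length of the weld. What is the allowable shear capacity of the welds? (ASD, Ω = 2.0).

Effective throat t_e = 0.707 × 12 = 8.484 mm.
Total length L = 460 mm; A_we = 8.484 × 460 = 3903 mm².
F_nw = 0.6 F_EXX = 0.6 × 620 = 372 MPa.
R_n = 372 × 3903 × 10⁻³ = 1452 kN; R_n/Ω = 1452/2.0 = 725.9 kN.

R_n/Ω ≈ 726 kN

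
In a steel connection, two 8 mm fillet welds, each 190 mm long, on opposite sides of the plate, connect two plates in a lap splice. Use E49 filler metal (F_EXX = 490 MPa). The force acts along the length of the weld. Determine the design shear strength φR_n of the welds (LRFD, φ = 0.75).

Effective throat t_e = 0.707 × 8 = 5.656 mm.
Total length L = 380 mm; A_we = 5.656 × 380 = 2149 mm².
F_nw = 0.6 F_EXX = 0.6 × 490 = 294 MPa.
φR_n = 0.75 × 294 × 2149 × 10⁻³ = 473.9 kN.

φR_n ≈ 474 kN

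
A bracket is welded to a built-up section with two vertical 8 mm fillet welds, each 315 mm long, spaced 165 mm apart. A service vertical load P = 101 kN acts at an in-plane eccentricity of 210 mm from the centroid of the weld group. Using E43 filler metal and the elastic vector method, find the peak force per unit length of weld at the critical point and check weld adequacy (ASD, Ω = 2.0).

E43XX → F_EXX = 430 MPa.
Total weld length L_w = 630 mm. Treat welds as unit-width lines.
Polar moment about centroid: J = 2[d³/12 + d(b/2)²] = 2[315³/12 + 315×82.5²] = 9497000 mm³.
Direct shear f_v = P/L_w = 101×10³ / 630 = 160.3 N/mm (vertical).
Torsion M = P·e = 101×10³ × 210 = 21210000 N·mm.
Critical point at (x, y) = (82.5, 157.5) from centroid. f_tx = M·y/J = 351.7 N/mm; f_ty = M·x/J = 184.2 N/mm.
Resultant f_max = √[f_tx² + (f_v + f_ty)²] = √[351.7² + (160.3 + 184.2)²] = 492.4 N/mm.
Capacity per unit length: r_n/Ω = (1/2.0) × 0.6 × 430 × (0.707 × 8) = 729.6 N/mm.
492.4 ≤ 729.6 → adequate.

f_max ≈ 492 N/mm; adequate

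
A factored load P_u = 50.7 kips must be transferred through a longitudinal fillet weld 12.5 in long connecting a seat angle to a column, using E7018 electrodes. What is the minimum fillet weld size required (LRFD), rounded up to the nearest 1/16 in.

E70XX → F_EXX = 70 ksi.
Total weld length L = 12.5 in.
Required throat t_e = P_u / (φ × 0.6 F_EXX × L) = 50.7 / (0.75 × 0.6 × 70 × 12.5) = 0.1288 in.
Required leg w = t_e / 0.707 = 0.1821 in → use 3/16 in.

w = 3/16 in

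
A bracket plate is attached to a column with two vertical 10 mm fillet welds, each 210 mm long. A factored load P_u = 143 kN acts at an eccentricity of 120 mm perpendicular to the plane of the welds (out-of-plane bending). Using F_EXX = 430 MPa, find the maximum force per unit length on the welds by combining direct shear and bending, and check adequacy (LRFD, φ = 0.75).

L_w = 2 × 210 = 420 mm; section modulus (unit throat) S = 2 × L²/6 = 14700 mm².
Direct shear f_v = P/L_w = 143×10³/420 = 340.5 N/mm.
Moment M = P × e = 143×10³ × 120 = 17160000 N·mm; bending f_b = M/S = 1167 N/mm.
f_max = √(f_v² + f_b²) = √(340.5² + 1167²) = 1216 N/mm.
φr_n = 0.75 × 0.6 × 430 × (0.707 × 10) = 1368 N/mm → adequate.

f_max ≈ 1220 N/mm; adequate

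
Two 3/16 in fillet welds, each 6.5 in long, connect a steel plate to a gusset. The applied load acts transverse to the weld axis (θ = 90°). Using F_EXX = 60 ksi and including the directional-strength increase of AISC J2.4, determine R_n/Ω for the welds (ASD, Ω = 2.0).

R_n/Ω ≈ 46.5 kip

t_e = 0.707 × 0.1875 = 0.1326 in; A_we = 0.1326 × 13 = 1.723 in².
Directional factor: 1.0 + 0.5 sin^1.5(90°) = 1.5.
F_nw = 0.6 × 60 × 1.5 = 54 ksi.
R_n/Ω = (54 × 1.723) / 2.0 = 46.53 kip.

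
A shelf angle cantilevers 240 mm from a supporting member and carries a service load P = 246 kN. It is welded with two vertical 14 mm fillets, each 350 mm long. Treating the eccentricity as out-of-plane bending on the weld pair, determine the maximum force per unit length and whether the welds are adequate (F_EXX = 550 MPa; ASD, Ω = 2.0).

f_max ≈ 1490 N/mm; adequate

L_w = 2 × 350 = 700 mm; section modulus (unit throat) S = 2 × L²/6 = 40830 mm².
Direct shear f_v = P/L_w = 246×10³/700 = 351.4 N/mm.
Moment M = P × e = 246×10³ × 240 = 59040000 N·mm; bending f_b = M/S = 1446 N/mm.
f_max = √(f_v² + f_b²) = √(351.4² + 1446²) = 1488 N/mm.
r_n/Ω = (1/2.0) × 0.6 × 550 × (0.707 × 14) = 1633 N/mm → adequate.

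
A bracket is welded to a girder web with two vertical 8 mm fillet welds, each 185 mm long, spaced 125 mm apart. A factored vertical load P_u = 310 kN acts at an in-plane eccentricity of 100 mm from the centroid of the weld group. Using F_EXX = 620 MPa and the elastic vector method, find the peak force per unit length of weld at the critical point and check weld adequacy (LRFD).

f_max ≈ 1980 N/mm; NOT adequate

Total weld length L_w = 370 mm. Treat welds as unit-width lines.
Polar moment about centroid: J = 2[d³/12 + d(b/2)²] = 2[185³/12 + 185×62.5²] = 2501000 mm³.
Direct shear f_v = P/L_w = 310×10³ / 370 = 837.8 N/mm (vertical).
Torsion M = P·e = 310×10³ × 100 = 31000000 N·mm.
Critical point at (x, y) = (62.5, 92.5) from centroid. f_tx = M·y/J = 1147 N/mm; f_ty = M·x/J = 774.8 N/mm.
Resultant f_max = √[f_tx² + (f_v + f_ty)²] = √[1147² + (837.8 + 774.8)²] = 1979 N/mm.
Capacity per unit length: φr_n = 0.75 × 0.6 × 620 × (0.707 × 8) = 1578 N/mm.
1979 > 1578 → NOT adequate.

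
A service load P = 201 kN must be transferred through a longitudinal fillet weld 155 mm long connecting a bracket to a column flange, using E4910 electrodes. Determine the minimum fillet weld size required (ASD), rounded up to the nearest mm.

w = 13 mm

E49XX → F_EXX = 490 MPa.
Total weld length L = 155 mm.
Required throat t_e = P × Ω / (0.6 F_EXX × L) = 201 × 2.0 / (0.6 × 490 × 155 × 10⁻³) = 8.822 mm.
Required leg w = t_e / 0.707 = 12.48 mm → use 13 mm.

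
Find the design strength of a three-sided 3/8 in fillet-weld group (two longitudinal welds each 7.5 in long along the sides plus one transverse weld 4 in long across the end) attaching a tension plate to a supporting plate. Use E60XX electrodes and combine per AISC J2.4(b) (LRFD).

E60XX → F_EXX = 60 ksi.
t_e = 0.707 × 0.375 = 0.2651 in.
R_nwl = 0.6 × 60 × 0.2651 × 15 = 143.2 kip (longitudinal, 2 welds).
R_nwt = 0.6 × 60 × 0.2651 × 4 = 38.18 kip (transverse, base value).
(i) R_nwl + R_nwt = 181.3 kip; (ii) 0.85 R_nwl + 1.5 R_nwt = 179 kip.
R_n = max = 181.3 kip [governs: (i)]; φR_n = 136 kip.

φR_n ≈ 136 kip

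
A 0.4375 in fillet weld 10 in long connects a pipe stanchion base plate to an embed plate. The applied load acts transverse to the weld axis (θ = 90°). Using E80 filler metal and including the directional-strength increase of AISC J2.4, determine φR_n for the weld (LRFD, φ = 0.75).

φR_n ≈ 167 kips

E80XX → F_EXX = 80 ksi.
t_e = 0.707 × 0.4375 = 0.3093 in; A_we = 0.3093 × 10 = 3.093 in².
Directional factor: 1.0 + 0.5 sin^1.5(90°) = 1.5.
F_nw = 0.6 × 80 × 1.5 = 72 ksi.
φR_n = 0.75 × 72 × 3.093 = 167 kips.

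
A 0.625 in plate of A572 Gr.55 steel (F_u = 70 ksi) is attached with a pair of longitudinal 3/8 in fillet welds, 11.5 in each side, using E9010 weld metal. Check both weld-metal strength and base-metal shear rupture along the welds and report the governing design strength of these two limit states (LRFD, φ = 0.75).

φR_n ≈ 247 kips (weld metal governs)

E90XX → F_EXX = 90 ksi.
t_e = 0.707 × 0.375 = 0.2651 in; L = 23 in.
Weld metal: φR_n = 0.75 × 0.6 × 90 × 0.2651 × 23 = 247 kips.
Base metal (shear rupture): φR_n = 0.75 × 0.6 × 70 × 0.625 × 23 = 452.8 kips.
Governing: weld metal.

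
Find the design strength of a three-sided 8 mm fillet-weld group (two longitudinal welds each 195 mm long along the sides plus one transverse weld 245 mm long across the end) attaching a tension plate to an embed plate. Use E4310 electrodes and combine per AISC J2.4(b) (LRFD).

E43XX → F_EXX = 430 MPa.
t_e = 0.707 × 8 = 5.656 mm.
R_nwl = 0.6 × 430 × 5.656 × 390 × 10⁻³ = 569.1 kN (longitudinal, 2 welds).
R_nwt = 0.6 × 430 × 5.656 × 245 × 10⁻³ = 357.5 kN (transverse, base value).
(i) R_nwl + R_nwt = 926.6 kN; (ii) 0.85 R_nwl + 1.5 R_nwt = 1020 kN.
R_n = max = 1020 kN [governs: (ii)]; φR_n = 765 kN.

φR_n ≈ 765 kN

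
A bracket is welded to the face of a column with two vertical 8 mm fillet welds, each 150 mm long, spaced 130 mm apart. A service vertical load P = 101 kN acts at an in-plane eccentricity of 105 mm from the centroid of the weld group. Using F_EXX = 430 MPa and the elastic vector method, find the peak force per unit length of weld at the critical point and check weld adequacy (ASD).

Total weld length L_w = 300 mm. Treat welds as unit-width lines.
Polar moment about centroid: J = 2[d³/12 + d(b/2)²] = 2[150³/12 + 150×65²] = 1830000 mm³.
Direct shear f_v = P/L_w = 101×10³ / 300 = 336.7 N/mm (vertical).
Torsion M = P·e = 101×10³ × 105 = 10605000 N·mm.
Critical point at (x, y) = (65, 75) from centroid. f_tx = M·y/J = 434.6 N/mm; f_ty = M·x/J = 376.7 N/mm.
Resultant f_max = √[f_tx² + (f_v + f_ty)²] = √[434.6² + (336.7 + 376.7)²] = 835.3 N/mm.
Capacity per unit length: r_n/Ω = (1/2.0) × 0.6 × 430 × (0.707 × 8) = 729.6 N/mm.
835.3 > 729.6 → NOT adequate.

f_max ≈ 835 N/mm; NOT adequate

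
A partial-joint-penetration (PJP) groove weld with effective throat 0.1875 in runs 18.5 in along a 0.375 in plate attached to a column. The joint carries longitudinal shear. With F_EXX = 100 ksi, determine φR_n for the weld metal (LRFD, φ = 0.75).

Effective throat (given) t_e = 0.1875 in.
A_we = 0.1875 × 18.5 = 3.469 in².
F_nw = 0.6 F_EXX = 60 ksi.
φR_n = 0.75 × 60 × 3.469 = 156.1 kips.

φR_n ≈ 156 kips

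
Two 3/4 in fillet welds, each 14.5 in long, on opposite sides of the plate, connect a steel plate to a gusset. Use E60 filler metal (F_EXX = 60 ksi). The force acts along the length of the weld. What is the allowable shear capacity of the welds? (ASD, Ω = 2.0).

Effective throat t_e = 0.707 × 0.75 = 0.5302 in.
Total length L = 29 in; A_we = 0.5302 × 29 = 15.38 in².
F_nw = 0.6 F_EXX = 0.6 × 60 = 36 ksi.
R_n = 36 × 15.38 = 553.6 kip; R_n/Ω = 553.6/2.0 = 276.8 kip.

R_n/Ω ≈ 277 kip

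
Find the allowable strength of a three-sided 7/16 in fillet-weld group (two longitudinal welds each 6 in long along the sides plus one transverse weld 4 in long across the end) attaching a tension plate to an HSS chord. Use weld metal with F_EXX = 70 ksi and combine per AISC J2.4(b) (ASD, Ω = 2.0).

R_n/Ω ≈ 105 kip

t_e = 0.707 × 0.4375 = 0.3093 in.
R_nwl = 0.6 × 70 × 0.3093 × 12 = 155.9 kip (longitudinal, 2 welds).
R_nwt = 0.6 × 70 × 0.3093 × 4 = 51.96 kip (transverse, base value).
(i) R_nwl + R_nwt = 207.9 kip; (ii) 0.85 R_nwl + 1.5 R_nwt = 210.5 kip.
R_n = max = 210.5 kip [governs: (ii)]; R_n/Ω = 105.2 kip.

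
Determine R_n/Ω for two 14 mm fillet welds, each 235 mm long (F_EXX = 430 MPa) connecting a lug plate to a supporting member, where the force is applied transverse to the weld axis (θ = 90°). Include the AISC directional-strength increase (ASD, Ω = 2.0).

R_n/Ω ≈ 900 kN

t_e = 0.707 × 14 = 9.898 mm; A_we = 9.898 × 470 = 4652 mm².
Directional factor: 1.0 + 0.5 sin^1.5(90°) = 1.5.
F_nw = 0.6 × 430 × 1.5 = 387 MPa.
R_n/Ω = (387 × 4652) / 2.0 × 10⁻³ = 900.2 kN.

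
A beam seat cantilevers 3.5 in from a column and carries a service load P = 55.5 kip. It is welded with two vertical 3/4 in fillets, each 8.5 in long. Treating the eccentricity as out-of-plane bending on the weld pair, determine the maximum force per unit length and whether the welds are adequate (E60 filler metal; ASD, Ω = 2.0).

E60XX → F_EXX = 60 ksi.
L_w = 2 × 8.5 = 17 in; section modulus (unit throat) S = 2 × L²/6 = 24.08 in².
Direct shear f_v = P/L_w = 55.5/17 = 3.265 kip/in.
Moment M = P × e = 55.5 × 3.5 = 194.25 kip·in; bending f_b = M/S = 8.066 kip/in.
f_max = √(f_v² + f_b²) = √(3.265² + 8.066²) = 8.701 kip/in.
r_n/Ω = (1/2.0) × 0.6 × 60 × (0.707 × 0.75) = 9.544 kip/in → adequate.

f_max ≈ 8.7 kip/in; adequate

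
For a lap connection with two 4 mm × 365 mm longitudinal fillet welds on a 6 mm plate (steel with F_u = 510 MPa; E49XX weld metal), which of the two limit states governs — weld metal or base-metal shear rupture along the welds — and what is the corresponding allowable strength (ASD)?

R_n/Ω ≈ 303 kN (weld metal governs)

E49XX → F_EXX = 490 MPa.
t_e = 0.707 × 4 = 2.828 mm; L = 730 mm.
Weld metal: R_n/Ω = (1/2.0) × 0.6 × 490 × 2.828 × 730 × 10⁻³ = 303.5 kN.
Base metal (shear rupture): R_n/Ω = (1/2.0) × 0.6 × 510 × 6 × 730 × 10⁻³ = 670.1 kN.
Governing: weld metal.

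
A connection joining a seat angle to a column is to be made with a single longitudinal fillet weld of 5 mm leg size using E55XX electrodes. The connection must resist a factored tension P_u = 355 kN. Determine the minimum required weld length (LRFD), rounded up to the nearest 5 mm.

E55XX → F_EXX = 550 MPa.
Throat t_e = 0.707 × 5 = 3.535 mm.
φr_n = 0.75 × 0.6 × 550 × 3.535 × 10⁻³ = 0.8749 kN/mm.
L_req = P_u / φr_n = 355 / 0.8749 = 405.8 mm total.
Round up → use L = 410 mm.

L = 410 mm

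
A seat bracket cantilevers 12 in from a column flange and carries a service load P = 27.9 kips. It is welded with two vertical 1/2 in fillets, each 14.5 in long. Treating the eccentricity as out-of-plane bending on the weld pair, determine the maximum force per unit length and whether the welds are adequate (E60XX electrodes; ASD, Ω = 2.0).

E60XX → F_EXX = 60 ksi.
L_w = 2 × 14.5 = 29 in; section modulus (unit throat) S = 2 × L²/6 = 70.08 in².
Direct shear f_v = P/L_w = 27.9/29 = 0.9621 kip/in.
Moment M = P × e = 27.9 × 12 = 334.8 kip·in; bending f_b = M/S = 4.777 kip/in.
f_max = √(f_v² + f_b²) = √(0.9621² + 4.777²) = 4.873 kip/in.
r_n/Ω = (1/2.0) × 0.6 × 60 × (0.707 × 0.5) = 6.363 kip/in → adequate.

f_max ≈ 4.87 kip/in; adequate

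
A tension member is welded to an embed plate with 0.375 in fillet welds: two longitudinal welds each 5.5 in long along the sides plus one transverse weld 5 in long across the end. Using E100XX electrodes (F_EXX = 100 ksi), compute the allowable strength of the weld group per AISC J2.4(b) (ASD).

t_e = 0.707 × 0.375 = 0.2651 in.
R_nwl = 0.6 × 100 × 0.2651 × 11 = 175 kip (longitudinal, 2 welds).
R_nwt = 0.6 × 100 × 0.2651 × 5 = 79.54 kip (transverse, base value).
(i) R_nwl + R_nwt = 254.5 kip; (ii) 0.85 R_nwl + 1.5 R_nwt = 268 kip.
R_n = max = 268 kip [governs: (ii)]; R_n/Ω = 134 kip.

R_n/Ω ≈ 134 kip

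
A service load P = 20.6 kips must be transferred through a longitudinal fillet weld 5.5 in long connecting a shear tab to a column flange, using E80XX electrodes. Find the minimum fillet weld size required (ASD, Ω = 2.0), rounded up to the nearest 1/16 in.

w = 1/4 in

E80XX → F_EXX = 80 ksi.
Total weld length L = 5.5 in.
Required throat t_e = P × Ω / (0.6 F_EXX × L) = 20.6 × 2.0 / (0.6 × 80 × 5.5) = 0.1561 in.
Required leg w = t_e / 0.707 = 0.2207 in → use 1/4 in.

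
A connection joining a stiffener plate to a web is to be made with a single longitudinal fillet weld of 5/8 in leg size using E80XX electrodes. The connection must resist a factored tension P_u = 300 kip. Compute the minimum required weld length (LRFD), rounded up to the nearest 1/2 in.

E80XX → F_EXX = 80 ksi.
Throat t_e = 0.707 × 0.625 = 0.4419 in.
φr_n = 0.75 × 0.6 × 80 × 0.4419 = 15.91 kip/in.
L_req = P_u / φr_n = 300 / 15.91 = 18.86 in total.
Round up → use L = 19 in.

L = 19 in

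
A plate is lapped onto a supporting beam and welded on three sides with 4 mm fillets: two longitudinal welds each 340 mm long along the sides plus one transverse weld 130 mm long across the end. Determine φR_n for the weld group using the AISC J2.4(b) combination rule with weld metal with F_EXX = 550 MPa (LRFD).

t_e = 0.707 × 4 = 2.828 mm.
R_nwl = 0.6 × 550 × 2.828 × 680 × 10⁻³ = 634.6 kN (longitudinal, 2 welds).
R_nwt = 0.6 × 550 × 2.828 × 130 × 10⁻³ = 121.3 kN (transverse, base value).
(i) R_nwl + R_nwt = 755.9 kN; (ii) 0.85 R_nwl + 1.5 R_nwt = 721.4 kN.
R_n = max = 755.9 kN [governs: (i)]; φR_n = 566.9 kN.

φR_n ≈ 567 kN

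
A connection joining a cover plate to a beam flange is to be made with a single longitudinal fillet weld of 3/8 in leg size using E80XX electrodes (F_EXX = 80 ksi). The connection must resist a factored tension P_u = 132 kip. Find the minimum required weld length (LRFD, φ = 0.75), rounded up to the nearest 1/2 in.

Throat t_e = 0.707 × 0.375 = 0.2651 in.
φr_n = 0.75 × 0.6 × 80 × 0.2651 = 9.544 kip/in.
L_req = P_u / φr_n = 132 / 9.544 = 13.83 in total.
Round up → use L = 14 in.

L = 14 in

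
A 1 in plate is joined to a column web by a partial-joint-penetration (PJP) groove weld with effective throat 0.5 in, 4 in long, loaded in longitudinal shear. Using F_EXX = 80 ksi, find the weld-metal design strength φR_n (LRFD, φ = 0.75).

φR_n ≈ 72 kips

Effective throat (given) t_e = 0.5 in.
A_we = 0.5 × 4 = 2 in².
F_nw = 0.6 F_EXX = 48 ksi.
φR_n = 0.75 × 48 × 2 = 72 kips.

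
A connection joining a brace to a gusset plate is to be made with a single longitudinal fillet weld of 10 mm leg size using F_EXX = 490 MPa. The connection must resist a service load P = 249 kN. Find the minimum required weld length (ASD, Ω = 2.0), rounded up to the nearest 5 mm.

L = 240 mm

Throat t_e = 0.707 × 10 = 7.07 mm.
r_n/Ω = (0.6 × 490 × 7.07) / 2.0 = 1039 N/mm = 1.039 kN/mm.
L_req = P / (r_n/Ω) = 249 / 1.039 = 239.6 mm total.
Round up → use L = 240 mm.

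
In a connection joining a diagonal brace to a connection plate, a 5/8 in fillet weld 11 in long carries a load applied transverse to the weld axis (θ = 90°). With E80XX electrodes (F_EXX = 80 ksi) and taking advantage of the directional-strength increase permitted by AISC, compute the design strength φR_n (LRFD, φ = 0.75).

φR_n ≈ 262 kips

t_e = 0.707 × 0.625 = 0.4419 in; A_we = 0.4419 × 11 = 4.861 in².
Directional factor: 1.0 + 0.5 sin^1.5(90°) = 1.5.
F_nw = 0.6 × 80 × 1.5 = 72 ksi.
φR_n = 0.75 × 72 × 4.861 = 262.5 kips.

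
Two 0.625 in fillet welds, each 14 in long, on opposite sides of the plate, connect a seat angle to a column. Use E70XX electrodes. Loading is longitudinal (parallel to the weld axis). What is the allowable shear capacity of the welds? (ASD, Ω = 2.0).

E70XX → F_EXX = 70 ksi.
Effective throat t_e = 0.707 × 0.625 = 0.4419 in.
Total length L = 28 in; A_we = 0.4419 × 28 = 12.37 in².
F_nw = 0.6 F_EXX = 0.6 × 70 = 42 ksi.
R_n = 42 × 12.37 = 519.6 kips; R_n/Ω = 519.6/2.0 = 259.8 kips.

R_n/Ω ≈ 260 kips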